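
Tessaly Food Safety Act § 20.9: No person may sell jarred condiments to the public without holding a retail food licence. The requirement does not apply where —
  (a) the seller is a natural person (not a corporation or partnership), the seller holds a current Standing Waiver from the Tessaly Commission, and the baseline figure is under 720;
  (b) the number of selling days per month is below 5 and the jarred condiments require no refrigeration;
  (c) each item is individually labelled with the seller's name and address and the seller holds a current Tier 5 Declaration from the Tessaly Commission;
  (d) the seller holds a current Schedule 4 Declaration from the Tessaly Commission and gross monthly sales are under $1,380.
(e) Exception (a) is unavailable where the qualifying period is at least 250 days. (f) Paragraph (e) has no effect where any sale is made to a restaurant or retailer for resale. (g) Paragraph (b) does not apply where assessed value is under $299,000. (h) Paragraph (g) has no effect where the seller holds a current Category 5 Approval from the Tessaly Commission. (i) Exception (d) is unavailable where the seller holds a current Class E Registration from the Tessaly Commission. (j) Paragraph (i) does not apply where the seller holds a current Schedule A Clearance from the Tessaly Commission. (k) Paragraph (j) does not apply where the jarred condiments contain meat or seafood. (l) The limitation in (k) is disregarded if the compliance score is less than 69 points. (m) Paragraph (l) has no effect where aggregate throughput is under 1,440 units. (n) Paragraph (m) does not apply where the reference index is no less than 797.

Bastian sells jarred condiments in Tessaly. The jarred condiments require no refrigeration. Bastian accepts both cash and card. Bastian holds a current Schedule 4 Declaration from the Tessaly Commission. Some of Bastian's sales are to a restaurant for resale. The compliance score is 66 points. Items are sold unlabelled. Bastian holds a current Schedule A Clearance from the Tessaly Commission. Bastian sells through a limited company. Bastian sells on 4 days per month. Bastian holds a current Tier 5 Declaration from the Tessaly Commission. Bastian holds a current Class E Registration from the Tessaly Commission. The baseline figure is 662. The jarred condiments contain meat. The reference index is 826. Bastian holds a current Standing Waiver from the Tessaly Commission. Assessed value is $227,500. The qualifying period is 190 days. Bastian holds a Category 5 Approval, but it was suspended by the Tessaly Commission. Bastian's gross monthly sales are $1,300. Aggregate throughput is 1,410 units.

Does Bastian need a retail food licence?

Exception (a) does not apply: the seller operates through a limited company.
All of (b)'s requirements are met (the number of selling days per month is 4, below the 5 limit; the jarred condiments are shelf-stable). However, paragraphs (g)–(h) must be considered: (g) is engaged — assessed value is $227,500, under the $299,000 limit. (h), which would lift (g), does not operate here — no current Category 5 Approval is held. So (b) is unavailable.
Exception (c) requires that each item is individually labelled with the seller's name and address; but items are sold unlabelled, so (c) is unavailable.
Exception (d) is satisfied on its face — a current Schedule 4 Declaration is held; gross monthly sales are $1,300, under the $1,380 limit. Considering the limiting provisions: (i) would limit (d) — a current Class E Registration is held — but (j) sets (i) aside: (j) operates against (i): a current Schedule A Clearance is held. (k) would limit (j) — the jarred condiments contain meat — but (l) sets (k) aside: (l) is triggered — the compliance score is 66 points, less than the 69 points limit. (m) operates (aggregate throughput is 1,410 units, under the 1,440 units limit), but is displaced by (n): (n) operates against (m): the reference index is 826, meeting the 797 threshold. So (d) applies.

No — exception (d) applies; Bastian is not required to hold a retail food licence.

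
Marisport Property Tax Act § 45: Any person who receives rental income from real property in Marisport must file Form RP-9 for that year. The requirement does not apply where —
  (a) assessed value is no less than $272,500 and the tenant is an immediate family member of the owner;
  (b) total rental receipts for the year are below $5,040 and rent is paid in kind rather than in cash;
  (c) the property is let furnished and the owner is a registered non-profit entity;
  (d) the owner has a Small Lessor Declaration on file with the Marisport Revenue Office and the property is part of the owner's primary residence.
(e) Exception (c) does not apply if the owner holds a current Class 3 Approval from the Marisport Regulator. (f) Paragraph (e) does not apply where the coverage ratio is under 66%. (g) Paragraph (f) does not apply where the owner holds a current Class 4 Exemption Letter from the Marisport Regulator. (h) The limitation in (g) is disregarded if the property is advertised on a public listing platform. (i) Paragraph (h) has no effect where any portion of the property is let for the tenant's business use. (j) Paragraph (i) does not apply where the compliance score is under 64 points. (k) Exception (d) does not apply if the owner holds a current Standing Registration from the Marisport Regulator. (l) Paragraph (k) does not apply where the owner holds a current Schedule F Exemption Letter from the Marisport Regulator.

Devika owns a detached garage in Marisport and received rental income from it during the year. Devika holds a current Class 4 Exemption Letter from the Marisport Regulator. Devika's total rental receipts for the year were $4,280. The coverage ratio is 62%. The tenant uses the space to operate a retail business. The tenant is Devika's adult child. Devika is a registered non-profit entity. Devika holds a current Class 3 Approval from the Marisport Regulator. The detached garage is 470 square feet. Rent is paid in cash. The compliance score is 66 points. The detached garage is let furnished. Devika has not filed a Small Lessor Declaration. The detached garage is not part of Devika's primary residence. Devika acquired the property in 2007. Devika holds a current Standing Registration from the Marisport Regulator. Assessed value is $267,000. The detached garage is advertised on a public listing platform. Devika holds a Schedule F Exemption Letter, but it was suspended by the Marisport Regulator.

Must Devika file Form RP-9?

Exception (a) fails — assessed value is $267,000, short of $272,500.
Exception (b) fails — rent is paid in cash.
Exception (c)'s conditions are all satisfied: the property is let furnished; Devika is a registered non-profit. But applying paragraphs (e)–(j): (e) operates against (c): a current Class 3 Approval is held. (f) is engaged (the coverage ratio is 62%, under the 66% limit), but yields to (g): (g) applies — a current Class 4 Exemption Letter is held. (h) is triggered (the property is publicly advertised), but is displaced by (i): (i) operates against (h): the space is let for business use. (j) is inapplicable (the compliance score is 66 points, not under 64 points), so (i) stands. (c) is therefore removed.
Exception (d) does not apply: no Small Lessor Declaration is on file.
Every exception is unavailable, so the rule governs.

Yes — Devika must file Form RP-9.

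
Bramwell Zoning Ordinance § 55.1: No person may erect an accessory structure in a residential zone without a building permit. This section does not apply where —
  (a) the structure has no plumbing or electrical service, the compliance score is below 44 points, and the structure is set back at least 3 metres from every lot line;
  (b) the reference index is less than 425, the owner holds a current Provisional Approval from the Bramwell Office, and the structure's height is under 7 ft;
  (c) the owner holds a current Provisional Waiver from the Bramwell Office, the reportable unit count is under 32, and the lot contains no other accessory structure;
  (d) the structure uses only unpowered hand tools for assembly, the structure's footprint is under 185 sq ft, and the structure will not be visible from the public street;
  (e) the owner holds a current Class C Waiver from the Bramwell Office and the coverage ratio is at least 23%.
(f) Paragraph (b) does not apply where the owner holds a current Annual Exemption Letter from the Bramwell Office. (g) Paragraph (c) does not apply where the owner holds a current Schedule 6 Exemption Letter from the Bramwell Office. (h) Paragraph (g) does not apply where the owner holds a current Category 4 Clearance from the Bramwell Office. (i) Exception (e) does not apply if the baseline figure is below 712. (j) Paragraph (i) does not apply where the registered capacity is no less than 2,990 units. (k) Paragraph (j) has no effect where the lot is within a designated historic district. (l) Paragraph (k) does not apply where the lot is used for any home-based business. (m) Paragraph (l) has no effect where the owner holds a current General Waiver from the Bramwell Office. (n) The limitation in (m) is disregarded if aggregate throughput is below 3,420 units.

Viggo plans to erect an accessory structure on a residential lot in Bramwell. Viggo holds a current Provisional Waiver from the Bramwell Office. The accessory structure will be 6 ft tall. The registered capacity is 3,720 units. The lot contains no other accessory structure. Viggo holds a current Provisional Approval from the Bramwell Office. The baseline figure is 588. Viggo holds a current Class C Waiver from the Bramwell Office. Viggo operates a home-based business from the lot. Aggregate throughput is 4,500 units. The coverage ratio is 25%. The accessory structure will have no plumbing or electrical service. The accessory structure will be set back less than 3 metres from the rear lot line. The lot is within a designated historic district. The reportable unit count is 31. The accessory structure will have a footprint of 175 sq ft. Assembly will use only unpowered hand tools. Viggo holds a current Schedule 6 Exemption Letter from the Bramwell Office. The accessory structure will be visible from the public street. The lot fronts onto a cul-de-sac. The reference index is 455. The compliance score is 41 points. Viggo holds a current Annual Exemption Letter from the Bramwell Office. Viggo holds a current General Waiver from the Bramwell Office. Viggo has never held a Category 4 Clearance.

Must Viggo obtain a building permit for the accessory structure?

Yes — Viggo must obtain a building permit.

Exception (a) fails — the rear setback is under 3 m.
Exception (b) fails — the reference index is 455, not less than 425.
All of (c)'s requirements are met (a current Provisional Waiver is held; the reportable unit count is 31, under the 32 limit; the lot has no other accessory structure). But: (g) operates against (c): a current Schedule 6 Exemption Letter is held. (h), which would lift (g), is inapplicable — there is no Category 4 Clearance in force. So (c) is unavailable.
Exception (d) requires that the structure will not be visible from the public street; but the structure will be visible from the street, so (d) is unavailable.
Exception (e)'s conditions are all satisfied: a current Class C Waiver is held; the coverage ratio is 25%, meeting the 23% threshold. But applying paragraphs (i)–(n): (i) operates against (e): the baseline figure is 588, below the 712 limit. (j) would limit (i) — the registered capacity is 3,720 units, meeting the 2,990 units threshold — but (k) sets (j) aside: (k) operates — the lot is in a historic district. (l) would limit (k) — a home-based business operates on the lot — but (m) sets (l) aside: (m) operates — a current General Waiver is held. (n), which would lift (m), is not triggered — aggregate throughput is 4,500 units, not below 3,420 units. So (e) is unavailable.
No exception displaces § 55.1.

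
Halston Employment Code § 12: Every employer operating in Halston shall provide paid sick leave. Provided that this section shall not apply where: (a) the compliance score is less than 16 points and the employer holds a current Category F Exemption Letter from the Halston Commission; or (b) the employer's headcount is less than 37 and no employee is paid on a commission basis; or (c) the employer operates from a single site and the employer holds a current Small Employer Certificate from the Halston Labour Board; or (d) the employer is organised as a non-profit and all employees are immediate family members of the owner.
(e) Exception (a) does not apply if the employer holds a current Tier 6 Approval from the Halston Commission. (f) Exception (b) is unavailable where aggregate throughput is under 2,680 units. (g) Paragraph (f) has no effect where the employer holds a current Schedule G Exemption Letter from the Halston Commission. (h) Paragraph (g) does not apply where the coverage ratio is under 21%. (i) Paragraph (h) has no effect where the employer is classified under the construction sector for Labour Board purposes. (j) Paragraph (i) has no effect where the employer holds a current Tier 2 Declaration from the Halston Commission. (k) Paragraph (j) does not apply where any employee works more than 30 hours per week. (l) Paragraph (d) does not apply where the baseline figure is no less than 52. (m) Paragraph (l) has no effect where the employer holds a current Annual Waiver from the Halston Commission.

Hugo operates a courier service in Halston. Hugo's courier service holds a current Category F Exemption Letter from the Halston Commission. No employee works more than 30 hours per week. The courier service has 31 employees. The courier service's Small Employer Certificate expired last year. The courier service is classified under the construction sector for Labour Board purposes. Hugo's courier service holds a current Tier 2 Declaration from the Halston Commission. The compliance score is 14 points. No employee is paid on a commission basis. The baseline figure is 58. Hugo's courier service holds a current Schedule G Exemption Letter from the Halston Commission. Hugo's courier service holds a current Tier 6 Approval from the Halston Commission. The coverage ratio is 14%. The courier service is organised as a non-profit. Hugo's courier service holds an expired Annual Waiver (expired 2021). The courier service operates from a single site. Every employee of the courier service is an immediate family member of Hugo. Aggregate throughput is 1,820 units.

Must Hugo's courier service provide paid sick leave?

Exception (a): the compliance score is 14 points, less than the 16 points limit; a current Category F Exemption Letter is held — every condition holds. But applying paragraph (e): (e) is triggered — a current Tier 6 Approval is held. Exception (a) does not apply.
Exception (b): the employer's headcount is 31, less than the 37 limit; no employee is paid on commission — every condition holds. But applying paragraphs (f)–(k): (f) is engaged — aggregate throughput is 1,820 units, under the 2,680 units limit. (g) would limit (f) — a current Schedule G Exemption Letter is held — but (h) sets (g) aside: (h) operates against (g): the coverage ratio is 14%, under the 21% limit. (i) is triggered (the courier service is classified under the construction sector), but is overridden by (j): (j) applies — a current Tier 2 Declaration is held. (k), which would lift (j), is not engaged — no employee exceeds 30 hours/week. Exception (b) does not apply.
Exception (c) requires that the employer holds a current Small Employer Certificate from the Halston Labour Board; but the Small Employer Certificate has expired, so (c) is unavailable.
All of (d)'s requirements are met (the employer is a non-profit; every employee is an immediate family member). However, paragraphs (l)–(m) must be considered: (l) operates — the baseline figure is 58, meeting the 52 threshold. (m) does not operate here (the Annual Waiver is not current), so (l) stands. Exception (d) does not apply.
No exception displaces § 12.

Yes — Hugo's courier service must provide paid sick leave.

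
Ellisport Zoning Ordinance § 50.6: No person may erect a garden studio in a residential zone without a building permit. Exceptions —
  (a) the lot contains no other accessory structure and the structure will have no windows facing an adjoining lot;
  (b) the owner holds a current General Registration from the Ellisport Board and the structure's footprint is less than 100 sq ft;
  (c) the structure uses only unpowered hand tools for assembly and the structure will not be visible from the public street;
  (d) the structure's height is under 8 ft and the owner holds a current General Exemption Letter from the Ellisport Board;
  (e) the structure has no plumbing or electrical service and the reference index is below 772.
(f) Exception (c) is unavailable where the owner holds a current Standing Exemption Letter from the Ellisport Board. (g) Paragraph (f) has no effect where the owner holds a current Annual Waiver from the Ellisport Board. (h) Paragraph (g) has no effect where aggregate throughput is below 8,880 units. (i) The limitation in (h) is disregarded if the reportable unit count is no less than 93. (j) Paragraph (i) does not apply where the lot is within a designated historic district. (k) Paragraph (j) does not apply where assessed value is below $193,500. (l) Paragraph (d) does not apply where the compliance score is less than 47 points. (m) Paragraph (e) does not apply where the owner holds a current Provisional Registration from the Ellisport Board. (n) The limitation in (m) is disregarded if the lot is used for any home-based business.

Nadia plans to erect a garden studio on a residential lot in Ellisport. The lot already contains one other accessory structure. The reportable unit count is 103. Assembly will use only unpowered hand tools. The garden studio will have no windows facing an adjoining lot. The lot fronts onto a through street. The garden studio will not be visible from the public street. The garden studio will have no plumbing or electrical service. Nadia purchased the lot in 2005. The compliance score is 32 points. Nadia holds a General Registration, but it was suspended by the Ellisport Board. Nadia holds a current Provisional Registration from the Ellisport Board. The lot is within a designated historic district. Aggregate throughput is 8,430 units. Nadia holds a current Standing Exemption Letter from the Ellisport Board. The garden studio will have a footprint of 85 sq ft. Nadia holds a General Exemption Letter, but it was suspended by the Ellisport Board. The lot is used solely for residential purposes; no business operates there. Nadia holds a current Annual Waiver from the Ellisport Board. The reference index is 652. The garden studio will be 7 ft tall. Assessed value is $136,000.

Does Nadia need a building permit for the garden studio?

Exception (a) fails — the lot already has another accessory structure.
Exception (b) does not apply: there is no General Registration in force.
Exception (c): assembly uses only hand tools; the structure will not be visible from the street — every condition holds. Considering the limiting provisions: (f) would limit (c) — a current Standing Exemption Letter is held — but (g) sets (f) aside: (g) operates — a current Annual Waiver is held. (h) would limit (g) — aggregate throughput is 8,430 units, below the 8,880 units limit — but (i) sets (h) aside: (i) operates against (h): the reportable unit count is 103, meeting the 93 threshold. (j) would limit (i) — the lot is in a historic district — but (k) sets (j) aside: (k) operates against (j): assessed value is $136,000, below the $193,500 limit. (c) remains available.
Exception (d) fails — the General Exemption Letter is not current.
Exception (e): there is no plumbing or electrical service; the reference index is 652, below the 772 limit — every condition holds. But applying paragraphs (m)–(n): (m) operates against (e): a current Provisional Registration is held. (n) is not triggered (the lot is solely residential), so (m) stands. (e) is therefore removed.

No — exception (c) applies; Nadia does not need a building permit.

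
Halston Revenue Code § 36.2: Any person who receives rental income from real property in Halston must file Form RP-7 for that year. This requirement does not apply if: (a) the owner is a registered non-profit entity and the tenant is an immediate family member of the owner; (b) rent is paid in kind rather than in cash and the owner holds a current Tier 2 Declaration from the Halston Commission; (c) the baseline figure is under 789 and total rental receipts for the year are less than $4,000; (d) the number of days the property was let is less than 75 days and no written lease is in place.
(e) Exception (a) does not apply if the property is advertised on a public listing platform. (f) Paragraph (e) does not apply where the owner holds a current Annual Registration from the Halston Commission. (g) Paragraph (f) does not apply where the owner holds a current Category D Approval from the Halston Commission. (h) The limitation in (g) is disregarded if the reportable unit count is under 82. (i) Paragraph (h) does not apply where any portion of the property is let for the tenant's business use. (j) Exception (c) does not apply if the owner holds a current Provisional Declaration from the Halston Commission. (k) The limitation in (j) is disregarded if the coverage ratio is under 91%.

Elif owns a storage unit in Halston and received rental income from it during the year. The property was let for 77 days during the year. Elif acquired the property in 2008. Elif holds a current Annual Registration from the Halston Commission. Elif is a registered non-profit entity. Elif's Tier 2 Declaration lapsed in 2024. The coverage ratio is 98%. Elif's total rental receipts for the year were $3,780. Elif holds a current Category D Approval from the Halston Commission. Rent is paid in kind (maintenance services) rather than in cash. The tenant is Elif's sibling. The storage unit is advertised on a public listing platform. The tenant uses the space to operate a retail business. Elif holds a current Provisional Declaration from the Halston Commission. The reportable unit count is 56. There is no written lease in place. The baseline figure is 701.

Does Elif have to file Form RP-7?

All of (a)'s requirements are met (Elif is a registered non-profit; the tenant is an immediate family member). Turning to paragraphs (e)–(i): (e) operates against (a): the property is publicly advertised. (f) applies (a current Annual Registration is held), but is displaced by (g): (g) operates against (f): a current Category D Approval is held. (h) is triggered (the reportable unit count is 56, under the 82 limit), but is overridden by (i): (i) operates against (h): the space is let for business use. Exception (a) does not apply.
Exception (b) does not apply: no current Tier 2 Declaration is held.
Exception (c) is satisfied on its face — the baseline figure is 701, under the 789 limit; total rental receipts for the year are $3,780, less than the $4,000 limit. But applying paragraphs (j)–(k): (j) is engaged — a current Provisional Declaration is held. (k) is not engaged (the coverage ratio is 98%, not under 91%), so (j) stands. (c) is therefore removed.
Exception (d) fails — the number of days the property was let is 77 days, not less than 75 days.
No exception is made out. Elif falls within the general rule.

Yes — Elif must file Form RP-7.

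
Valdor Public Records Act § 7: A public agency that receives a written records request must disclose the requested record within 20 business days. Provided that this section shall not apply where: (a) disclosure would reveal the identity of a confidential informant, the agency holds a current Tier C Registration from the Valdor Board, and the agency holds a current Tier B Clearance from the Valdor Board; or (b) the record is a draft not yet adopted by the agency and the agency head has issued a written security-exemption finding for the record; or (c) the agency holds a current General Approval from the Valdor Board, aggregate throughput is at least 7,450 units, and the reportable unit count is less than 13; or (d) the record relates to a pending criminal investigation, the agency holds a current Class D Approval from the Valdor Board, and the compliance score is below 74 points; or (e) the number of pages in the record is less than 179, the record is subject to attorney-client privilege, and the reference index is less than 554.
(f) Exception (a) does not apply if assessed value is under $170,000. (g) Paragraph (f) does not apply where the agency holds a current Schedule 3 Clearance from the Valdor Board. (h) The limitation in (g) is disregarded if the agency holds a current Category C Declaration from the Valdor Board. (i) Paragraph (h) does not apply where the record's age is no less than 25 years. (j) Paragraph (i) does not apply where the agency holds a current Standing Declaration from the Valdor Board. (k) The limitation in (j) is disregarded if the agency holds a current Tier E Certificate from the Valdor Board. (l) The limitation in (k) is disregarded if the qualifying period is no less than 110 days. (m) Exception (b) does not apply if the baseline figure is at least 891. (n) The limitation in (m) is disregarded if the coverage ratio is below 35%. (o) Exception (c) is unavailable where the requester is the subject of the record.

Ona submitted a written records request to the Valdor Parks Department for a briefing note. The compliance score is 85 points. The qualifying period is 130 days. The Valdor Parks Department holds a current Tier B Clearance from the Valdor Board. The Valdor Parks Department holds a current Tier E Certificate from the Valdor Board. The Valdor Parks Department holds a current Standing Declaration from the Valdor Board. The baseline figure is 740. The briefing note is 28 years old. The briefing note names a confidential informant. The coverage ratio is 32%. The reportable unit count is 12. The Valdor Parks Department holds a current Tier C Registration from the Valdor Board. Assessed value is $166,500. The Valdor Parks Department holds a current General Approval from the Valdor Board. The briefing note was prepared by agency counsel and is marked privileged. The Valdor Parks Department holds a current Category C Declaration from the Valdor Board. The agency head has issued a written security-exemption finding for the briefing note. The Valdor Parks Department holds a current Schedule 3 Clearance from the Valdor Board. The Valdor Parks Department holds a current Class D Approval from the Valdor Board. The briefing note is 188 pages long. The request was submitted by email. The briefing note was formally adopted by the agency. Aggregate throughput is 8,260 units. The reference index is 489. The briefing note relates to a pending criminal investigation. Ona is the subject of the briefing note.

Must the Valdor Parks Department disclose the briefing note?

Exception (a) is satisfied on its face — the briefing note names a confidential informant; a current Tier C Registration is held; a current Tier B Clearance is held. But: (f) operates against (a): assessed value is $166,500, under the $170,000 limit. (g) would limit (f) — a current Schedule 3 Clearance is held — but (h) sets (g) aside: (h) operates against (g): a current Category C Declaration is held. (i) would limit (h) — the record's age is 28 years, meeting the 25 years threshold — but (j) sets (i) aside: (j) applies — a current Standing Declaration is held. (k) would limit (j) — a current Tier E Certificate is held — but (l) sets (k) aside: (l) operates against (k): the qualifying period is 130 days, meeting the 110 days threshold. (a) is therefore removed.
Exception (b) requires that the record is a draft not yet adopted by the agency; but the briefing note has been formally adopted, so (b) is unavailable.
Exception (c): a current General Approval is held; aggregate throughput is 8,260 units, meeting the 7,450 units threshold; the reportable unit count is 12, less than the 13 limit — every condition holds. But applying paragraph (o): (o) applies — Ona is the subject of the briefing note. So (c) is unavailable.
Exception (d) fails — the compliance score is 85 points, not below 74 points.
Exception (e) requires that the number of pages in the record is less than 179; but the number of pages in the record is 188, not less than 179, so (e) is unavailable.
Every exception is unavailable, so the rule governs.

Yes — the Valdor Parks Department must disclose the briefing note.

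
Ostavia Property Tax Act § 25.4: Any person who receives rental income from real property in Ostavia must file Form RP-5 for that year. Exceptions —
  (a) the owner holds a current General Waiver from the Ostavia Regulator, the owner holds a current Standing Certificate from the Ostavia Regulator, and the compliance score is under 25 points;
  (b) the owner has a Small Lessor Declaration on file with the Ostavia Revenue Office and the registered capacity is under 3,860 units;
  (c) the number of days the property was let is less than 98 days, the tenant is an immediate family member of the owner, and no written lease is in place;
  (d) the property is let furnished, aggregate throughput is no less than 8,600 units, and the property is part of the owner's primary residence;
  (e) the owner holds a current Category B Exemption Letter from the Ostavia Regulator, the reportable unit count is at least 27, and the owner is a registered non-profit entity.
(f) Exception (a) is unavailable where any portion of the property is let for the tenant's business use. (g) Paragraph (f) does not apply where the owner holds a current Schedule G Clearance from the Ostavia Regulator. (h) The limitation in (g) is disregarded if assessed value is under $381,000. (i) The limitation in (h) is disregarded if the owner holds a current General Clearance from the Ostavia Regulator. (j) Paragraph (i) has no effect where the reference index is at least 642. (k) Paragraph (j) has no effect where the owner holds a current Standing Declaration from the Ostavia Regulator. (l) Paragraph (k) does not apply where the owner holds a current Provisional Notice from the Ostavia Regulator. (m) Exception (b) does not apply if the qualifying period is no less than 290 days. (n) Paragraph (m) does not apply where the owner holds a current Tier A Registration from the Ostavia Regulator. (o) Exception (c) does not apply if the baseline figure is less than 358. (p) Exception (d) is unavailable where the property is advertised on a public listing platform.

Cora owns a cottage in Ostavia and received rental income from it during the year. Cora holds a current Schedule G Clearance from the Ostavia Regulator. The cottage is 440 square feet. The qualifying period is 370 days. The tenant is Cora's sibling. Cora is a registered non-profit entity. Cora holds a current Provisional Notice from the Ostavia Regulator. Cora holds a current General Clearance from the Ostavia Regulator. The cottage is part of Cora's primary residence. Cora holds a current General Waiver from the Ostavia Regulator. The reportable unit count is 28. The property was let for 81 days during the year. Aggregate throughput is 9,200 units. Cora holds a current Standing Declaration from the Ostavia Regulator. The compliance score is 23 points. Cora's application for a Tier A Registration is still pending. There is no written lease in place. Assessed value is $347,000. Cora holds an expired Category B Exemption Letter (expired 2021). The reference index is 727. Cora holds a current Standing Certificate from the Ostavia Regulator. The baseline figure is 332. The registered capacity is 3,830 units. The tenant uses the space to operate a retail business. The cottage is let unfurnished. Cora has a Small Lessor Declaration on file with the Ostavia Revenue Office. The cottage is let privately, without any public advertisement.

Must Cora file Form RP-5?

Yes — Cora must file Form RP-5.

Exception (a) is satisfied on its face — a current General Waiver is held; a current Standing Certificate is held; the compliance score is 23 points, under the 25 points limit. Turning to paragraphs (f)–(l): (f) applies — the space is let for business use. (g) would limit (f) — a current Schedule G Clearance is held — but (h) sets (g) aside: (h) is triggered — assessed value is $347,000, under the $381,000 limit. (i) would limit (h) — a current General Clearance is held — but (j) sets (i) aside: (j) operates against (i): the reference index is 727, meeting the 642 threshold. (k) would limit (j) — a current Standing Declaration is held — but (l) sets (k) aside: (l) operates against (k): a current Provisional Notice is held. (a) is therefore removed.
All of (b)'s requirements are met (a Small Lessor Declaration is on file; the registered capacity is 3,830 units, under the 3,860 units limit). But: (m) is engaged — the qualifying period is 370 days, meeting the 290 days threshold. (n) does not operate here (there is no Tier A Registration in force), so (m) stands. So (b) is unavailable.
Exception (c): the number of days the property was let is 81 days, less than the 98 days limit; the tenant is an immediate family member; there is no written lease — every condition holds. Turning to paragraph (o): (o) is engaged — the baseline figure is 332, less than the 358 limit. Exception (c) does not apply.
Exception (d) requires that the property is let furnished; but the property is let unfurnished, so (d) is unavailable.
Exception (e) fails — the Category B Exemption Letter is not current.
Every exception is unavailable, so the rule governs.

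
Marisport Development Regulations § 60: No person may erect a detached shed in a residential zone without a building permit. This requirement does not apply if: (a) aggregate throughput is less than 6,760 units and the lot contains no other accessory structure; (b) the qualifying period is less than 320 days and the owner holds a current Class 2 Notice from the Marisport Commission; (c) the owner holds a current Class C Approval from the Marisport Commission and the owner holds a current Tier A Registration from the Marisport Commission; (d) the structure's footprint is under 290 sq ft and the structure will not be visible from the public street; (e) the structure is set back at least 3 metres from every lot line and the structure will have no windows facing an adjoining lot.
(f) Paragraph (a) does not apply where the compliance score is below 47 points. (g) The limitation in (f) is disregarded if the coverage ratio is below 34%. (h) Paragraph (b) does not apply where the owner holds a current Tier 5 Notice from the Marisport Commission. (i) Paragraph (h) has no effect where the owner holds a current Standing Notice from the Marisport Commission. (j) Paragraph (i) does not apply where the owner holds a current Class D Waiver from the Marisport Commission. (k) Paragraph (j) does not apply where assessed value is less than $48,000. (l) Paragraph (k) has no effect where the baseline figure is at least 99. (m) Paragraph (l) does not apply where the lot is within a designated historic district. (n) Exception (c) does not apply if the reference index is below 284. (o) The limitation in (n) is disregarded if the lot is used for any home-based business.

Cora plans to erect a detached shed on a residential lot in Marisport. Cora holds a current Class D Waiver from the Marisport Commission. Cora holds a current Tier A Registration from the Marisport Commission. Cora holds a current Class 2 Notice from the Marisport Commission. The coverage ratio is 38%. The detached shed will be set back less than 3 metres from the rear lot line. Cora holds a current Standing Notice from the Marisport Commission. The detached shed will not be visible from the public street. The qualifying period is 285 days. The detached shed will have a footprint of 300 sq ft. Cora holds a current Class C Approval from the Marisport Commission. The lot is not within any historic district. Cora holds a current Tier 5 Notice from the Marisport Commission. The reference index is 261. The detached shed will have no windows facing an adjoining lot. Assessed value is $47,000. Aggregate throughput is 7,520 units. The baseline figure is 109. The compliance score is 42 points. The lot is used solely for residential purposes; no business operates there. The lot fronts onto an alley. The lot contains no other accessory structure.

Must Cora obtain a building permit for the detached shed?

Exception (a) requires that aggregate throughput is less than 6,760 units; but aggregate throughput is 7,520 units, not less than 6,760 units, so (a) is unavailable.
Exception (b)'s conditions are all satisfied: the qualifying period is 285 days, less than the 320 days limit; a current Class 2 Notice is held. However, paragraphs (h)–(m) must be considered: (h) operates against (b): a current Tier 5 Notice is held. (i) applies (a current Standing Notice is held), but is itself disapplied by (j): (j) applies — a current Class D Waiver is held. (k) would limit (j) — assessed value is $47,000, less than the $48,000 limit — but (l) sets (k) aside: (l) operates against (k): the baseline figure is 109, meeting the 99 threshold. (m), which would lift (l), does not operate here — the lot is not in a historic district. Exception (b) does not apply.
Exception (c): a current Class C Approval is held; a current Tier A Registration is held — every condition holds. However, paragraphs (n)–(o) must be considered: (n) is triggered — the reference index is 261, below the 284 limit. (o), which would lift (n), is not triggered — the lot is solely residential. So (c) is unavailable.
Exception (d) does not apply: the structure's footprint is 300 sq ft, not under 290 sq ft.
Exception (e) requires that the structure is set back at least 3 metres from every lot line; but the rear setback is under 3 m, so (e) is unavailable.
No exception displaces § 60.

Yes — Cora must obtain a building permit.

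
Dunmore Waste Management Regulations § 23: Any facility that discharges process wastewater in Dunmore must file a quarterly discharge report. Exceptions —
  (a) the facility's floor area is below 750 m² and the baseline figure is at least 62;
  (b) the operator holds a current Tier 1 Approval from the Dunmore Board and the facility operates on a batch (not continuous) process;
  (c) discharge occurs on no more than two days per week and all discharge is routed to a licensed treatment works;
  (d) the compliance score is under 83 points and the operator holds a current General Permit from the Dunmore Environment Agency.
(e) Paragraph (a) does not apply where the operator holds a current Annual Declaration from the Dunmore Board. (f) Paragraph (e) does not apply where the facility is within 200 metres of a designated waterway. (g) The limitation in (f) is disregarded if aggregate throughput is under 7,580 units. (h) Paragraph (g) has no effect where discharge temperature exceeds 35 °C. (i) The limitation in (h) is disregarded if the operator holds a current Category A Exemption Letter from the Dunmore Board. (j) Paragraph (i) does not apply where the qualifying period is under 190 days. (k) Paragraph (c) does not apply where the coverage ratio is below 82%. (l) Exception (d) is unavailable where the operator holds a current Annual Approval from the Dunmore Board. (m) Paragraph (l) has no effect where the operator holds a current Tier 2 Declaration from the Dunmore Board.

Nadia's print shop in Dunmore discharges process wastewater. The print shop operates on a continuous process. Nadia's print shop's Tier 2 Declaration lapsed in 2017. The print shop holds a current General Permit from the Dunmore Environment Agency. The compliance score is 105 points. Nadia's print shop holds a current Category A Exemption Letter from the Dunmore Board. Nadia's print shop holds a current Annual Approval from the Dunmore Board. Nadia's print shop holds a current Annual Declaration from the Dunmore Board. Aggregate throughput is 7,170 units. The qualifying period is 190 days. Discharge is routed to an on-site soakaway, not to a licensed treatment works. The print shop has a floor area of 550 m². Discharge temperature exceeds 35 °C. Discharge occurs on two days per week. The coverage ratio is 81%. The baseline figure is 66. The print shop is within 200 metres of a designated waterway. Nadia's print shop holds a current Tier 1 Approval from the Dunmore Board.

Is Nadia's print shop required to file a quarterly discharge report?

All of (a)'s requirements are met (the facility's floor area is 550 m², below the 750 m² limit; the baseline figure is 66, meeting the 62 threshold). But: (e) operates — a current Annual Declaration is held. (f) is engaged (the print shop is within 200 m of a designated waterway), but yields to (g): (g) is engaged — aggregate throughput is 7,170 units, under the 7,580 units limit. (h) would limit (g) — discharge temperature exceeds 35 °C — but (i) sets (h) aside: (i) is triggered — a current Category A Exemption Letter is held. (j) is not triggered (the qualifying period is 190 days, not under 190 days), so (i) stands. So (a) is unavailable.
Exception (b) requires that the facility operates on a batch (not continuous) process; but the facility operates on a continuous process, so (b) is unavailable.
Exception (c) requires that all discharge is routed to a licensed treatment works; but discharge is not routed to a licensed treatment works, so (c) is unavailable.
Exception (d) fails — the compliance score is 105 points, not under 83 points.
None of the exceptions is available; § 23 applies in full.

Yes — Nadia's print shop must file a quarterly discharge report.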